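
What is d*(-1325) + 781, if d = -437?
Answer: 579806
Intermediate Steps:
d*(-1325) + 781 = -437*(-1325) + 781 = 579025 + 781 = 579806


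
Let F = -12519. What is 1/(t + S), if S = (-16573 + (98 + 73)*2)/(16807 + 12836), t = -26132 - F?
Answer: -29643/403546390 ≈ -7.3456e-5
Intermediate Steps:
t = -13613 (t = -26132 - 1*(-12519) = -26132 + 12519 = -13613)
S = -16231/29643 (S = (-16573 + 171*2)/29643 = (-16573 + 342)*(1/29643) = -16231*1/29643 = -16231/29643 ≈ -0.54755)
1/(t + S) = 1/(-13613 - 16231/29643) = 1/(-403546390/29643) = -29643/403546390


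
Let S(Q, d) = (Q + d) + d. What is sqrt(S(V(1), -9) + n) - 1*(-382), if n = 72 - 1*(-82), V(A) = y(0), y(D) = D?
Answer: 382 + 2*sqrt(34) ≈ 393.66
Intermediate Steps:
V(A) = 0
S(Q, d) = Q + 2*d
n = 154 (n = 72 + 82 = 154)
sqrt(S(V(1), -9) + n) - 1*(-382) = sqrt((0 + 2*(-9)) + 154) - 1*(-382) = sqrt((0 - 18) + 154) + 382 = sqrt(-18 + 154) + 382 = sqrt(136) + 382 = 2*sqrt(34) + 382 = 382 + 2*sqrt(34)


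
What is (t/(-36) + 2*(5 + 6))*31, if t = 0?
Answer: 682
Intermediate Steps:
(t/(-36) + 2*(5 + 6))*31 = (0/(-36) + 2*(5 + 6))*31 = (0*(-1/36) + 2*11)*31 = (0 + 22)*31 = 22*31 = 682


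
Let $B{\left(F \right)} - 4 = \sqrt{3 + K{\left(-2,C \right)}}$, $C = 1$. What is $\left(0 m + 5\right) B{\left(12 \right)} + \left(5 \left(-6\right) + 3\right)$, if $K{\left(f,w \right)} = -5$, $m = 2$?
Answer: $-7 + 5 i \sqrt{2} \approx -7.0 + 7.0711 i$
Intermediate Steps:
$B{\left(F \right)} = 4 + i \sqrt{2}$ ($B{\left(F \right)} = 4 + \sqrt{3 - 5} = 4 + \sqrt{-2} = 4 + i \sqrt{2}$)
$\left(0 m + 5\right) B{\left(12 \right)} + \left(5 \left(-6\right) + 3\right) = \left(0 \cdot 2 + 5\right) \left(4 + i \sqrt{2}\right) + \left(5 \left(-6\right) + 3\right) = \left(0 + 5\right) \left(4 + i \sqrt{2}\right) + \left(-30 + 3\right) = 5 \left(4 + i \sqrt{2}\right) - 27 = \left(20 + 5 i \sqrt{2}\right) - 27 = -7 + 5 i \sqrt{2}$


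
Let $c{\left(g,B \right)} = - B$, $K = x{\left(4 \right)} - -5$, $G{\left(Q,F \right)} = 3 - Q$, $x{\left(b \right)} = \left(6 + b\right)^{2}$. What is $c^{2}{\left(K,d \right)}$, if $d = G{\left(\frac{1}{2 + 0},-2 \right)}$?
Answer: $\frac{25}{4} \approx 6.25$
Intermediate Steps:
$d = \frac{5}{2}$ ($d = 3 - \frac{1}{2 + 0} = 3 - \frac{1}{2} = \frac{5}{2} \approx 2.5$)
$K = 105$ ($K = \left(6 + 4\right)^{2} - -5 = 10^{2} + 5 = 100 + 5 = 105$)
$c^{2}{\left(K,d \right)} = \left(\left(-1\right) \frac{5}{2}\right)^{2} = \left(- \frac{5}{2}\right)^{2} = \frac{25}{4}$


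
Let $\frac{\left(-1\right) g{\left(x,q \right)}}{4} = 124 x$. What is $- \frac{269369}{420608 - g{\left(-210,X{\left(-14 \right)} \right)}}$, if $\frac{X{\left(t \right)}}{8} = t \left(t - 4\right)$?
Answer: $- \frac{269369}{316448} \approx -0.85123$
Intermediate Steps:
$X{\left(t \right)} = 8 t \left(-4 + t\right)$ ($X{\left(t \right)} = 8 t \left(t - 4\right) = 8 t \left(-4 + t\right)$)
$g{\left(x,q \right)} = - 496 x$ ($g{\left(x,q \right)} = - 4 \cdot 124 x = - 496 x$)
$- \frac{269369}{420608 - g{\left(-210,X{\left(-14 \right)} \right)}} = - \frac{269369}{420608 - \left(-496\right) \left(-210\right)} = - \frac{269369}{420608 - 104160} = - \frac{269369}{316448}$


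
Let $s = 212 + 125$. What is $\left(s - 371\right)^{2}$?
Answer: $1156$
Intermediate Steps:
$s = 337$
$\left(s - 371\right)^{2} = \left(337 - 371\right)^{2} = \left(-34\right)^{2} = 1156$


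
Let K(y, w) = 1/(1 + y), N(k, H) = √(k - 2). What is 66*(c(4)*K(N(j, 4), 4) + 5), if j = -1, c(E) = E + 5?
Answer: 66*(-14*I + 5*√3)/(√3 - I) ≈ 478.5 - 257.21*I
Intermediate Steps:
c(E) = 5 + E
N(k, H) = √(-2 + k)
66*(c(4)*K(N(j, 4), 4) + 5) = 66*((5 + 4)/(1 + √(-2 - 1)) + 5) = 66*(9/(1 + √(-3)) + 5) = 66*(9/(1 + I*√3) + 5) = 66*(5 + 9/(1 + I*√3)) = 330 + 594/(1 + I*√3)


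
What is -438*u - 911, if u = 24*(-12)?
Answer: 125233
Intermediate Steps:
u = -288
-438*u - 911 = -438*(-288) - 911 = 126144 - 911 = 125233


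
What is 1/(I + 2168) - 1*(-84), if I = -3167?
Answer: 83915/999 ≈ 83.999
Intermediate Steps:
1/(I + 2168) - 1*(-84) = 1/(-3167 + 2168) - 1*(-84) = 1/(-999) + 84 = -1/999 + 84 = 83915/999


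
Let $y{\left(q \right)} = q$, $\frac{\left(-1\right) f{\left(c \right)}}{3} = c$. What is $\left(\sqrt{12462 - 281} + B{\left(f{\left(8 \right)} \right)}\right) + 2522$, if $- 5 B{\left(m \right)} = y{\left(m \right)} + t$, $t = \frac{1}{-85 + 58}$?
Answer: $\frac{341119}{135} + \sqrt{12181} \approx 2637.2$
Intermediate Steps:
$f{\left(c \right)} = - 3 c$
$t = - \frac{1}{27}$ ($t = \frac{1}{-27} = - \frac{1}{27} \approx -0.037037$)
$B{\left(m \right)} = \frac{1}{135} - \frac{m}{5}$ ($B{\left(m \right)} = - \frac{m - \frac{1}{27}}{5} = - \frac{- \frac{1}{27} + m}{5} = \frac{1}{135} - \frac{m}{5}$)
$\left(\sqrt{12462 - 281} + B{\left(f{\left(8 \right)} \right)}\right) + 2522 = \left(\sqrt{12462 - 281} - \left(- \frac{1}{135} + \frac{\left(-3\right) 8}{5}\right)\right) + 2522 = \left(\sqrt{12181} + \left(\frac{1}{135} - - \frac{24}{5}\right)\right) + 2522 = \left(\sqrt{12181} + \left(\frac{1}{135} + \frac{24}{5}\right)\right) + 2522 = \left(\sqrt{12181} + \frac{649}{135}\right) + 2522 = \left(\frac{649}{135} + \sqrt{12181}\right) + 2522 = \frac{341119}{135} + \sqrt{12181}$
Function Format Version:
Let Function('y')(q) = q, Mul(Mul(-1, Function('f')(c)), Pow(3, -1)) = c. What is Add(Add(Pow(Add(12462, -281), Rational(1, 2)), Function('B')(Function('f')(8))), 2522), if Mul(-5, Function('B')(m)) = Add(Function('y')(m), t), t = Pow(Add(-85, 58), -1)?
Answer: Add(Rational(341119, 135), Pow(12181, Rational(1, 2))) ≈ 2637.2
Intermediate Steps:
Function('f')(c) = Mul(-3, c)
t = Rational(-1, 27) (t = Pow(-27, -1) = Rational(-1, 27) ≈ -0.037037)
Function('B')(m) = Add(Rational(1, 135), Mul(Rational(-1, 5), m)) (Function('B')(m) = Mul(Rational(-1, 5), Add(m, Rational(-1, 27))) = Mul(Rational(-1, 5), Add(Rational(-1, 27), m)) = Add(Rational(1, 135), Mul(Rational(-1, 5), m)))
Add(Add(Pow(Add(12462, -281), Rational(1, 2)), Function('B')(Function('f')(8))), 2522) = Add(Add(Pow(Add(12462, -281), Rational(1, 2)), Add(Rational(1, 135), Mul(Rational(-1, 5), Mul(-3, 8)))), 2522) = Add(Add(Pow(12181, Rational(1, 2)), Add(Rational(1, 135), Mul(Rational(-1, 5), -24))), 2522) = Add(Add(Pow(12181, Rational(1, 2)), Add(Rational(1, 135), Rational(24, 5))), 2522) = Add(Add(Pow(12181, Rational(1, 2)), Rational(649, 135)), 2522) = Add(Add(Rational(649, 135), Pow(12181, Rational(1, 2))), 2522) = Add(Rational(341119, 135), Pow(12181, Rational(1, 2)))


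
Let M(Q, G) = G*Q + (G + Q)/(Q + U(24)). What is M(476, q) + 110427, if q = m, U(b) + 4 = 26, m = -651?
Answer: -99325777/498 ≈ -1.9945e+5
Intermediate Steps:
U(b) = 22 (U(b) = -4 + 26 = 22)
q = -651
M(Q, G) = G*Q + (G + Q)/(22 + Q) (M(Q, G) = G*Q + (G + Q)/(Q + 22) = G*Q + (G + Q)/(22 + Q))
M(476, q) + 110427 = (-651 + 476 - 651*476**2 + 22*(-651)*476)/(22 + 476) + 110427 = (-651 + 476 - 651*226576 - 6817272)/498 + 110427 = (-651 + 476 - 147500976 - 6817272)/498 + 110427 = (1/498)*(-154318423) + 110427 = -154318423/498 + 110427 = -99325777/498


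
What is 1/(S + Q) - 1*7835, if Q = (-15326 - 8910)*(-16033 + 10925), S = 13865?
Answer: -970061950754/123811353 ≈ -7835.0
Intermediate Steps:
Q = 123797488 (Q = -24236*(-5108) = 123797488)
1/(S + Q) - 1*7835 = 1/(13865 + 123797488) - 1*7835 = 1/123811353 - 7835 = -970061950754/123811353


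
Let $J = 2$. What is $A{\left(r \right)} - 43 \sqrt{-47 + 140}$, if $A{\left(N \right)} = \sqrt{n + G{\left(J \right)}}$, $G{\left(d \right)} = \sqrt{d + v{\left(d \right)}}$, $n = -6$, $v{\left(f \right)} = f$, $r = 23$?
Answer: $- 43 \sqrt{93} + 2 i \approx -414.68 + 2.0 i$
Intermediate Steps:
$G{\left(d \right)} = \sqrt{2} \sqrt{d}$ ($G{\left(d \right)} = \sqrt{d + d} = \sqrt{2 d} = \sqrt{2} \sqrt{d}$)
$A{\left(N \right)} = 2 i$ ($A{\left(N \right)} = \sqrt{-6 + \sqrt{2} \sqrt{2}} = \sqrt{-6 + 2} = \sqrt{-4} = 2 i$)
$A{\left(r \right)} - 43 \sqrt{-47 + 140} = 2 i - 43 \sqrt{-47 + 140} = 2 i - 43 \sqrt{93} = - 43 \sqrt{93} + 2 i$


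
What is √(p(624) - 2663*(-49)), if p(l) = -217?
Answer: √130270 ≈ 360.93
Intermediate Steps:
√(p(624) - 2663*(-49)) = √(-217 - 2663*(-49)) = √(-217 + 130487) = √130270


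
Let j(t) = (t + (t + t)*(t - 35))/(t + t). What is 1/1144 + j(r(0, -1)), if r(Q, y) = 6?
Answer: -32603/1144 ≈ -28.499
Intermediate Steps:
j(t) = (t + 2*t*(-35 + t))/(2*t) (j(t) = (t + (2*t)*(-35 + t))/((2*t)) = (t + 2*t*(-35 + t))*(1/(2*t)) = (t + 2*t*(-35 + t))/(2*t))
1/1144 + j(r(0, -1)) = 1/1144 + (-69/2 + 6) = 1/1144 - 57/2 = -32603/1144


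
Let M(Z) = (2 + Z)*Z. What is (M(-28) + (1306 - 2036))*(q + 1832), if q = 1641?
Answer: -6946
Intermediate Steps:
M(Z) = Z*(2 + Z)
(M(-28) + (1306 - 2036))*(q + 1832) = (-28*(2 - 28) + (1306 - 2036))*(1641 + 1832) = (-28*(-26) - 730)*3473 = (728 - 730)*3473 = -2*3473 = -6946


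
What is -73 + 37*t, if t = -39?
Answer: -1516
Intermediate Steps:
-73 + 37*t = -73 + 37*(-39) = -73 - 1443 = -1516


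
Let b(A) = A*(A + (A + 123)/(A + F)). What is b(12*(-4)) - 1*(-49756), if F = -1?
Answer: 2554540/49 ≈ 52134.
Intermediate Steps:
b(A) = A*(A + (123 + A)/(-1 + A)) (b(A) = A*(A + (A + 123)/(A - 1)) = A*(A + (123 + A)/(-1 + A)))
b(12*(-4)) - 1*(-49756) = (12*(-4))*(123 + (12*(-4))**2)/(-1 + 12*(-4)) - 1*(-49756) = -48*(123 + (-48)**2)/(-1 - 48) + 49756 = -48*(123 + 2304)/(-49) + 49756 = -48*(-1/49)*2427 + 49756 = 116496/49 + 49756 = 2554540/49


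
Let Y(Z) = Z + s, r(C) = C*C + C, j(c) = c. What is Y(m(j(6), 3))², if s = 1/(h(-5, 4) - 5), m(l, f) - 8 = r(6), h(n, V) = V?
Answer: 2401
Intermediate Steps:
r(C) = C + C² (r(C) = C² + C = C + C²)
m(l, f) = 50 (m(l, f) = 8 + 6*(1 + 6) = 8 + 6*7 = 8 + 42 = 50)
s = -1 (s = 1/(4 - 5) = 1/(-1) = -1)
Y(Z) = -1 + Z (Y(Z) = Z - 1 = -1 + Z)
Y(m(j(6), 3))² = (-1 + 50)² = 49² = 2401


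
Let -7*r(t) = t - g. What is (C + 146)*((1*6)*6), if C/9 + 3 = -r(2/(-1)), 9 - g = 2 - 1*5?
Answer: 3636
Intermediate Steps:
g = 12 (g = 9 - (2 - 1*5) = 9 - (2 - 5) = 9 - 1*(-3) = 9 + 3 = 12)
r(t) = 12/7 - t/7 (r(t) = -(t - 1*12)/7 = -(t - 12)/7 = -(-12 + t)/7 = 12/7 - t/7)
C = -45 (C = -27 + 9*(-(12/7 - 2/(7*(-1)))) = -27 + 9*(-(12/7 - 2*(-1)/7)) = -27 + 9*(-(12/7 - ⅐*(-2))) = -27 + 9*(-(12/7 + 2/7)) = -27 + 9*(-1*2) = -27 + 9*(-2) = -27 - 18 = -45)
(C + 146)*((1*6)*6) = (-45 + 146)*((1*6)*6) = 101*(6*6) = 101*36 = 3636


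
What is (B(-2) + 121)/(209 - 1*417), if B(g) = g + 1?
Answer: -15/26 ≈ -0.57692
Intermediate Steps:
B(g) = 1 + g
(B(-2) + 121)/(209 - 1*417) = ((1 - 2) + 121)/(209 - 1*417) = (-1 + 121)/(209 - 417) = 120/(-208) = 120*(-1/208) = -15/26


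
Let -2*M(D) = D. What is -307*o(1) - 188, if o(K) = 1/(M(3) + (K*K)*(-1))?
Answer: -326/5 ≈ -65.200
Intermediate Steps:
M(D) = -D/2
o(K) = 1/(-3/2 - K²) (o(K) = 1/(-½*3 + (K*K)*(-1)) = 1/(-3/2 + K²*(-1)) = 1/(-3/2 - K²))
-307*o(1) - 188 = -(-614)/(3 + 2*1²) - 188 = -(-614)/(3 + 2*1) - 188 = -(-614)/(3 + 2) - 188 = -(-614)/5 - 188 = -307*(-⅖) - 188 = 614/5 - 188 = -326/5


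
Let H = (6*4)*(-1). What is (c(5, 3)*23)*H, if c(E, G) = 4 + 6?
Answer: -5520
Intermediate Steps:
H = -24 (H = 24*(-1) = -24)
c(E, G) = 10
(c(5, 3)*23)*H = (10*23)*(-24) = 230*(-24) = -5520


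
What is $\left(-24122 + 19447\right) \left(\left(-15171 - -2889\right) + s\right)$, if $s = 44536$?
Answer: $-150787450$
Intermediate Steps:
$\left(-24122 + 19447\right) \left(\left(-15171 - -2889\right) + s\right) = \left(-24122 + 19447\right) \left(\left(-15171 - -2889\right) + 44536\right) = - 4675 \left(\left(-15171 + 2889\right) + 44536\right) = - 4675 \left(-12282 + 44536\right) = \left(-4675\right) 32254 = -150787450$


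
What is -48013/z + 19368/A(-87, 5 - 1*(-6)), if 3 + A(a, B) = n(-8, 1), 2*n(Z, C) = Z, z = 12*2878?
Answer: -669229339/241752 ≈ -2768.2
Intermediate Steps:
z = 34536
n(Z, C) = Z/2
A(a, B) = -7 (A(a, B) = -3 + (½)*(-8) = -3 - 4 = -7)
-48013/z + 19368/A(-87, 5 - 1*(-6)) = -48013/34536 + 19368/(-7) = -48013*1/34536 + 19368*(-⅐) = -48013/34536 - 19368/7 = -669229339/241752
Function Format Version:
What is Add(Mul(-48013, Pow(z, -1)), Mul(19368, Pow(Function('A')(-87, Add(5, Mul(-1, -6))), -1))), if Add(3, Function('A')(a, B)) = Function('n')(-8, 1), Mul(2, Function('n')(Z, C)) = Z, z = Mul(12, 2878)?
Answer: Rational(-669229339, 241752) ≈ -2768.2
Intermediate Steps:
z = 34536
Function('n')(Z, C) = Mul(Rational(1, 2), Z)
Function('A')(a, B) = -7 (Function('A')(a, B) = Add(-3, Mul(Rational(1, 2), -8)) = Add(-3, -4) = -7)
Add(Mul(-48013, Pow(z, -1)), Mul(19368, Pow(Function('A')(-87, Add(5, Mul(-1, -6))), -1))) = Add(Mul(-48013, Pow(34536, -1)), Mul(19368, Pow(-7, -1))) = Add(Mul(-48013, Rational(1, 34536)), Mul(19368, Rational(-1, 7))) = Add(Rational(-48013, 34536), Rational(-19368, 7)) = Rational(-669229339, 241752)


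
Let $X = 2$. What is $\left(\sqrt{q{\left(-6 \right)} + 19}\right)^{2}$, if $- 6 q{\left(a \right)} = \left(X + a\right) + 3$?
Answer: $\frac{115}{6} \approx 19.167$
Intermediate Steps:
$q{\left(a \right)} = - \frac{5}{6} - \frac{a}{6}$ ($q{\left(a \right)} = - \frac{\left(2 + a\right) + 3}{6} = - \frac{5 + a}{6} = - \frac{5}{6} - \frac{a}{6}$)
$\left(\sqrt{q{\left(-6 \right)} + 19}\right)^{2} = \left(\sqrt{\left(- \frac{5}{6} - -1\right) + 19}\right)^{2} = \left(\sqrt{\left(- \frac{5}{6} + 1\right) + 19}\right)^{2} = \left(\sqrt{\frac{1}{6} + 19}\right)^{2} = \left(\sqrt{\frac{115}{6}}\right)^{2} = \left(\frac{\sqrt{690}}{6}\right)^{2} = \frac{115}{6}$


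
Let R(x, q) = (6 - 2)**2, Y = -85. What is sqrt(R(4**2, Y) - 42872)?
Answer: 2*I*sqrt(10714) ≈ 207.02*I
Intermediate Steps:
R(x, q) = 16 (R(x, q) = 4**2 = 16)
sqrt(R(4**2, Y) - 42872) = sqrt(16 - 42872) = sqrt(-42856) = 2*I*sqrt(10714)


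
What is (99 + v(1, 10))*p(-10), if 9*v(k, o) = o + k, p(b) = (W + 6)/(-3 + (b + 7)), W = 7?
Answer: -5863/27 ≈ -217.15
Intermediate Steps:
p(b) = 13/(4 + b) (p(b) = (7 + 6)/(-3 + (b + 7)) = 13/(-3 + (7 + b)) = 13/(4 + b))
v(k, o) = k/9 + o/9 (v(k, o) = (o + k)/9 = (k + o)/9 = k/9 + o/9)
(99 + v(1, 10))*p(-10) = (99 + ((1/9)*1 + (1/9)*10))*(13/(4 - 10)) = (99 + (1/9 + 10/9))*(13/(-6)) = (99 + 11/9)*(13*(-1/6)) = (902/9)*(-13/6) = -5863/27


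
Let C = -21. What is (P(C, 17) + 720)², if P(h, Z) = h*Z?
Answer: 131769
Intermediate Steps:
P(h, Z) = Z*h
(P(C, 17) + 720)² = (17*(-21) + 720)² = (-357 + 720)² = 363² = 131769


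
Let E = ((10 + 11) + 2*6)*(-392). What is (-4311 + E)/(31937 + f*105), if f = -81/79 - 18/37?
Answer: -50412981/92887856 ≈ -0.54273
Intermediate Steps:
f = -4419/2923 (f = -81*1/79 - 18*1/37 = -81/79 - 18/37 = -4419/2923 ≈ -1.5118)
E = -12936 (E = (21 + 12)*(-392) = 33*(-392) = -12936)
(-4311 + E)/(31937 + f*105) = (-4311 - 12936)/(31937 - 4419/2923*105) = -17247/(31937 - 463995/2923) = -17247/92887856/2923 = -17247*2923/92887856 = -50412981/92887856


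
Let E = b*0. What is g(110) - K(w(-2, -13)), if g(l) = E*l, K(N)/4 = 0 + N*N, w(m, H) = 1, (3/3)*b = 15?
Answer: -4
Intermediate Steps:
b = 15
E = 0 (E = 15*0 = 0)
K(N) = 4*N² (K(N) = 4*(0 + N*N) = 4*(0 + N²) = 4*N²)
g(l) = 0 (g(l) = 0*l = 0)
g(110) - K(w(-2, -13)) = 0 - 4*1² = 0 - 4 = -4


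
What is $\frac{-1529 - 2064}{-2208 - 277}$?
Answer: $\frac{3593}{2485} \approx 1.4459$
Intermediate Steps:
$\frac{-1529 - 2064}{-2208 - 277} = - \frac{3593}{-2485} = \left(-3593\right) \left(- \frac{1}{2485}\right) = \frac{3593}{2485}$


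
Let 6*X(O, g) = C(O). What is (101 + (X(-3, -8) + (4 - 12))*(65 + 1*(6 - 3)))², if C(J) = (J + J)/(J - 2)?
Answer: 4609609/25 ≈ 1.8438e+5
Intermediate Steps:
C(J) = 2*J/(-2 + J) (C(J) = (2*J)/(-2 + J) = 2*J/(-2 + J))
X(O, g) = O/(3*(-2 + O)) (X(O, g) = (2*O/(-2 + O))/6 = O/(3*(-2 + O)))
(101 + (X(-3, -8) + (4 - 12))*(65 + 1*(6 - 3)))² = (101 + ((⅓)*(-3)/(-2 - 3) + (4 - 12))*(65 + 1*(6 - 3)))² = (101 + ((⅓)*(-3)/(-5) - 8)*(65 + 1*3))² = (101 + ((⅓)*(-3)*(-⅕) - 8)*(65 + 3))² = (101 + (⅕ - 8)*68)² = (101 - 39/5*68)² = (101 - 2652/5)² = (-2147/5)² = 4609609/25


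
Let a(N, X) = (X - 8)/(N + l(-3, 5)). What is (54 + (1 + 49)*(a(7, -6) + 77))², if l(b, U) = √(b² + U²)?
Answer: 115842224/9 + 3004960*√34/9 ≈ 1.4818e+7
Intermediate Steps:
l(b, U) = √(U² + b²)
a(N, X) = (-8 + X)/(N + √34) (a(N, X) = (X - 8)/(N + √(5² + (-3)²)) = (-8 + X)/(N + √(25 + 9)) = (-8 + X)/(N + √34))
(54 + (1 + 49)*(a(7, -6) + 77))² = (54 + (1 + 49)*((-8 - 6)/(7 + √34) + 77))² = (54 + 50*(-14/(7 + √34) + 77))² = (54 + 50*(77 - 14/(7 + √34)))² = (54 + (3850 - 700/(7 + √34)))² = (3904 - 700/(7 + √34))²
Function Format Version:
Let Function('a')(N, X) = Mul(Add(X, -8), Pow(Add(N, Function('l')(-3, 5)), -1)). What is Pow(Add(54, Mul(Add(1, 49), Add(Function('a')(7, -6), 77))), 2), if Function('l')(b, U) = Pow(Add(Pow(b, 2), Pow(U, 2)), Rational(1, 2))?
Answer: Add(Rational(115842224, 9), Mul(Rational(3004960, 9), Pow(34, Rational(1, 2)))) ≈ 1.4818e+7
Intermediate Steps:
Function('l')(b, U) = Pow(Add(Pow(U, 2), Pow(b, 2)), Rational(1, 2))
Function('a')(N, X) = Mul(Pow(Add(N, Pow(34, Rational(1, 2))), -1), Add(-8, X)) (Function('a')(N, X) = Mul(Add(X, -8), Pow(Add(N, Pow(Add(Pow(5, 2), Pow(-3, 2)), Rational(1, 2))), -1)) = Mul(Add(-8, X), Pow(Add(N, Pow(Add(25, 9), Rational(1, 2))), -1)) = Mul(Add(-8, X), Pow(Add(N, Pow(34, Rational(1, 2))), -1)) = Mul(Pow(Add(N, Pow(34, Rational(1, 2))), -1), Add(-8, X)))
Pow(Add(54, Mul(Add(1, 49), Add(Function('a')(7, -6), 77))), 2) = Pow(Add(54, Mul(Add(1, 49), Add(Mul(Pow(Add(7, Pow(34, Rational(1, 2))), -1), Add(-8, -6)), 77))), 2) = Pow(Add(54, Mul(50, Add(Mul(Pow(Add(7, Pow(34, Rational(1, 2))), -1), -14), 77))), 2) = Pow(Add(54, Mul(50, Add(Mul(-14, Pow(Add(7, Pow(34, Rational(1, 2))), -1)), 77))), 2) = Pow(Add(54, Mul(50, Add(77, Mul(-14, Pow(Add(7, Pow(34, Rational(1, 2))), -1))))), 2) = Pow(Add(54, Add(3850, Mul(-700, Pow(Add(7, Pow(34, Rational(1, 2))), -1)))), 2) = Pow(Add(3904, Mul(-700, Pow(Add(7, Pow(34, Rational(1, 2))), -1))), 2)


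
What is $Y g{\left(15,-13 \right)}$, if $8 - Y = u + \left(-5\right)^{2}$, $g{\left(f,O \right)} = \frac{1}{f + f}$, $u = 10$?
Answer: $- \frac{9}{10} \approx -0.9$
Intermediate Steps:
$g{\left(f,O \right)} = \frac{1}{2 f}$
$Y = -27$ ($Y = 8 - \left(10 + \left(-5\right)^{2}\right) = 8 - \left(10 + 25\right) = 8 - 35 = -27$)
$Y g{\left(15,-13 \right)} = - 27 \frac{1}{2 \cdot 15} = - 27 \cdot \frac{1}{2} \cdot \frac{1}{15} = \left(-27\right) \frac{1}{30} = - \frac{9}{10}$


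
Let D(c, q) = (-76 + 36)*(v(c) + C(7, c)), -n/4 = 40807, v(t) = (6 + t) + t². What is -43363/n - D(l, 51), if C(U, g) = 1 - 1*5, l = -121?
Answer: 94815924003/163228 ≈ 5.8088e+5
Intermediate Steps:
v(t) = 6 + t + t²
C(U, g) = -4 (C(U, g) = 1 - 5 = -4)
n = -163228 (n = -4*40807 = -163228)
D(c, q) = -80 - 40*c - 40*c² (D(c, q) = (-76 + 36)*((6 + c + c²) - 4) = -40*(2 + c + c²) = -80 - 40*c - 40*c²)
-43363/n - D(l, 51) = -43363/(-163228) - (-80 - 40*(-121) - 40*(-121)²) = -43363*(-1/163228) - (-80 + 4840 - 40*14641) = 43363/163228 - (-80 + 4840 - 585640) = 43363/163228 - 1*(-580880) = 43363/163228 + 580880 = 94815924003/163228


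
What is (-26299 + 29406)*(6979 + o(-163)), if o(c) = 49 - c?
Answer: 22342437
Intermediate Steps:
(-26299 + 29406)*(6979 + o(-163)) = (-26299 + 29406)*(6979 + (49 - 1*(-163))) = 3107*(6979 + (49 + 163)) = 3107*(6979 + 212) = 3107*7191 = 22342437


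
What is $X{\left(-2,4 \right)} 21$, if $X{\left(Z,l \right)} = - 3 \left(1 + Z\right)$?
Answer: $63$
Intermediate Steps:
$X{\left(Z,l \right)} = -3 - 3 Z$
$X{\left(-2,4 \right)} 21 = \left(-3 - -6\right) 21 = \left(-3 + 6\right) 21 = 3 \cdot 21 = 63$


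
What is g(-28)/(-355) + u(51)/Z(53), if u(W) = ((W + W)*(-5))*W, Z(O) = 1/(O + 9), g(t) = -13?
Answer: -572480087/355 ≈ -1.6126e+6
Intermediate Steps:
Z(O) = 1/(9 + O)
u(W) = -10*W² (u(W) = ((2*W)*(-5))*W = (-10*W)*W = -10*W²)
g(-28)/(-355) + u(51)/Z(53) = -13/(-355) + (-10*51²)/(1/(9 + 53)) = -13*(-1/355) + (-10*2601)/(1/62) = 13/355 - 26010/1/62 = 13/355 - 26010*62 = 13/355 - 1612620 = -572480087/355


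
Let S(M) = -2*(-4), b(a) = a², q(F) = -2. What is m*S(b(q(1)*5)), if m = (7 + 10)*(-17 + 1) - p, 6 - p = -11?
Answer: -2312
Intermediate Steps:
p = 17 (p = 6 - 1*(-11) = 6 + 11 = 17)
S(M) = 8
m = -289 (m = (7 + 10)*(-17 + 1) - 1*17 = 17*(-16) - 17 = -272 - 17 = -289)
m*S(b(q(1)*5)) = -289*8 = -2312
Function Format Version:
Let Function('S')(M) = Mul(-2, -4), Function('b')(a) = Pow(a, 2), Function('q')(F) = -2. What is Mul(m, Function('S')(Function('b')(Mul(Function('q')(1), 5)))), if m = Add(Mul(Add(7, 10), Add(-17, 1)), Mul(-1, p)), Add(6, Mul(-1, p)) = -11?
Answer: -2312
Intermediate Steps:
p = 17 (p = Add(6, Mul(-1, -11)) = Add(6, 11) = 17)
Function('S')(M) = 8
m = -289 (m = Add(Mul(Add(7, 10), Add(-17, 1)), Mul(-1, 17)) = Add(Mul(17, -16), -17) = Add(-272, -17) = -289)
Mul(m, Function('S')(Function('b')(Mul(Function('q')(1), 5)))) = Mul(-289, 8) = -2312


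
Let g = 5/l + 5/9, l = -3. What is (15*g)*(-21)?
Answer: 350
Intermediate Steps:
g = -10/9 (g = 5/(-3) + 5/9 = 5*(-⅓) + 5*(⅑) = -5/3 + 5/9 = -10/9 ≈ -1.1111)
(15*g)*(-21) = (15*(-10/9))*(-21) = -50/3*(-21) = 350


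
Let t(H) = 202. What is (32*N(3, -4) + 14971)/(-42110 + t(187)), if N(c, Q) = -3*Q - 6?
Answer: -15163/41908 ≈ -0.36182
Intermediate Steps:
N(c, Q) = -6 - 3*Q
(32*N(3, -4) + 14971)/(-42110 + t(187)) = (32*(-6 - 3*(-4)) + 14971)/(-42110 + 202) = (32*(-6 + 12) + 14971)/(-41908) = (32*6 + 14971)*(-1/41908) = (192 + 14971)*(-1/41908) = 15163*(-1/41908) = -15163/41908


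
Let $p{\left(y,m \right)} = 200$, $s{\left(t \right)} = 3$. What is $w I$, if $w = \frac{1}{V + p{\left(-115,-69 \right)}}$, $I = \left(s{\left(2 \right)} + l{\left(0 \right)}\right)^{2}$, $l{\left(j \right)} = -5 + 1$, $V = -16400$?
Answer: $- \frac{1}{16200} \approx -6.1728 \cdot 10^{-5}$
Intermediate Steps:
$l{\left(j \right)} = -4$
$I = 1$ ($I = \left(3 - 4\right)^{2} = \left(-1\right)^{2} = 1$)
$w = - \frac{1}{16200}$ ($w = \frac{1}{-16400 + 200} = \frac{1}{-16200} = - \frac{1}{16200} \approx -6.1728 \cdot 10^{-5}$)
$w I = \left(- \frac{1}{16200}\right) 1 = - \frac{1}{16200}$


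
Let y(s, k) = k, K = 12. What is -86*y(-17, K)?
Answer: -1032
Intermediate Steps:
-86*y(-17, K) = -86*12 = -1032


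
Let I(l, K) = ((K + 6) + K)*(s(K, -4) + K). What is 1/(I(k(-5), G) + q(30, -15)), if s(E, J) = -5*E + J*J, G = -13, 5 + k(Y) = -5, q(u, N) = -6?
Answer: -1/1366 ≈ -0.00073206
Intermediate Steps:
k(Y) = -10 (k(Y) = -5 - 5 = -10)
s(E, J) = J**2 - 5*E (s(E, J) = -5*E + J**2 = J**2 - 5*E)
I(l, K) = (6 + 2*K)*(16 - 4*K) (I(l, K) = ((K + 6) + K)*(((-4)**2 - 5*K) + K) = ((6 + K) + K)*((16 - 5*K) + K) = (6 + 2*K)*(16 - 4*K))
1/(I(k(-5), G) + q(30, -15)) = 1/((96 - 8*(-13)**2 + 8*(-13)) - 6) = 1/((96 - 8*169 - 104) - 6) = 1/((96 - 1352 - 104) - 6) = 1/(-1360 - 6) = 1/(-1366) = -1/1366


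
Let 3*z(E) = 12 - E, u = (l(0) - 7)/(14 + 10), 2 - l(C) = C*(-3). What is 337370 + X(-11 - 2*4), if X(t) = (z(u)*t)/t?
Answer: 24290933/72 ≈ 3.3737e+5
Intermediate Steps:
l(C) = 2 + 3*C (l(C) = 2 - C*(-3) = 2 - (-3)*C = 2 + 3*C)
u = -5/24 (u = ((2 + 3*0) - 7)/(14 + 10) = ((2 + 0) - 7)/24 = (2 - 7)*(1/24) = -5*1/24 = -5/24 ≈ -0.20833)
z(E) = 4 - E/3 (z(E) = (12 - E)/3 = 4 - E/3)
X(t) = 293/72 (X(t) = ((4 - ⅓*(-5/24))*t)/t = ((4 + 5/72)*t)/t = (293*t/72)/t = 293/72)
337370 + X(-11 - 2*4) = 337370 + 293/72 = 24290933/72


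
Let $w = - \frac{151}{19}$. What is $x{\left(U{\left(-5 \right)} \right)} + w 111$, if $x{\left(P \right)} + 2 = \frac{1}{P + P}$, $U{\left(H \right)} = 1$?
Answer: $- \frac{33579}{38} \approx -883.66$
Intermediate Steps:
$x{\left(P \right)} = -2 + \frac{1}{2 P}$ ($x{\left(P \right)} = -2 + \frac{1}{P + P} = -2 + \frac{1}{2 P}$)
$w = - \frac{151}{19}$ ($w = \left(-151\right) \frac{1}{19} = - \frac{151}{19} \approx -7.9474$)
$x{\left(U{\left(-5 \right)} \right)} + w 111 = \left(-2 + \frac{1}{2 \cdot 1}\right) - \frac{16761}{19} = \left(-2 + \frac{1}{2} \cdot 1\right) - \frac{16761}{19} = \left(-2 + \frac{1}{2}\right) - \frac{16761}{19} = - \frac{3}{2} - \frac{16761}{19} = - \frac{33579}{38}$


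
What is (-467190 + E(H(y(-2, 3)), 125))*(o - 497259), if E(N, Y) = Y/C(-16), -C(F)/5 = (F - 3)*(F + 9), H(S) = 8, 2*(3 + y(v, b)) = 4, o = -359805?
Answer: 53254781537880/133 ≈ 4.0041e+11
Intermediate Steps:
y(v, b) = -1 (y(v, b) = -3 + (½)*4 = -3 + 2 = -1)
C(F) = -5*(-3 + F)*(9 + F) (C(F) = -5*(F - 3)*(F + 9) = -5*(-3 + F)*(9 + F))
E(N, Y) = -Y/665 (E(N, Y) = Y/(135 - 30*(-16) - 5*(-16)²) = Y/(135 + 480 - 5*256) = Y/(135 + 480 - 1280) = Y/(-665) = Y*(-1/665) = -Y/665)
(-467190 + E(H(y(-2, 3)), 125))*(o - 497259) = (-467190 - 1/665*125)*(-359805 - 497259) = (-467190 - 25/133)*(-857064) = -62136295/133*(-857064) = 53254781537880/133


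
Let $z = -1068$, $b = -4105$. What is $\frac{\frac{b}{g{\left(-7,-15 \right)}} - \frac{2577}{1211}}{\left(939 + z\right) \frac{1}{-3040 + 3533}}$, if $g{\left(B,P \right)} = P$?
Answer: $- \frac{486344500}{468657} \approx -1037.7$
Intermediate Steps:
$\frac{\frac{b}{g{\left(-7,-15 \right)}} - \frac{2577}{1211}}{\left(939 + z\right) \frac{1}{-3040 + 3533}} = \frac{- \frac{4105}{-15} - \frac{2577}{1211}}{\left(939 - 1068\right) \frac{1}{-3040 + 3533}} = \frac{\left(-4105\right) \left(- \frac{1}{15}\right) - \frac{2577}{1211}}{\left(-129\right) \frac{1}{493}} = \frac{\frac{821}{3} - \frac{2577}{1211}}{\left(-129\right) \frac{1}{493}} = \frac{986500}{3633 \left(- \frac{129}{493}\right)} = \frac{986500}{3633} \left(- \frac{493}{129}\right) = - \frac{486344500}{468657}$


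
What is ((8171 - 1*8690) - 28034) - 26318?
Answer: -54871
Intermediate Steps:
((8171 - 1*8690) - 28034) - 26318 = ((8171 - 8690) - 28034) - 26318 = (-519 - 28034) - 26318 = -28553 - 26318 = -54871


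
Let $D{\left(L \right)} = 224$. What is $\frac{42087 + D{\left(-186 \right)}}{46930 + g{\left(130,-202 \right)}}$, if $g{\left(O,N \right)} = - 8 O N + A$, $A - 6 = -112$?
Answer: $\frac{42311}{256904} \approx 0.1647$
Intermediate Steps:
$A = -106$ ($A = 6 - 112 = -106$)
$g{\left(O,N \right)} = -106 - 8 N O$ ($g{\left(O,N \right)} = - 8 O N - 106 = - 8 N O - 106 = -106 - 8 N O$)
$\frac{42087 + D{\left(-186 \right)}}{46930 + g{\left(130,-202 \right)}} = \frac{42087 + 224}{46930 - \left(106 - 210080\right)} = \frac{42311}{46930 + \left(-106 + 210080\right)} = \frac{42311}{46930 + 209974} = \frac{42311}{256904}$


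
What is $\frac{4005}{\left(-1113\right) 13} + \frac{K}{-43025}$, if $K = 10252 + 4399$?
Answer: $- \frac{128100148}{207509575} \approx -0.61732$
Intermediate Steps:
$K = 14651$
$\frac{4005}{\left(-1113\right) 13} + \frac{K}{-43025} = \frac{4005}{\left(-1113\right) 13} + \frac{14651}{-43025} = \frac{4005}{-14469} + 14651 \left(- \frac{1}{43025}\right) = 4005 \left(- \frac{1}{14469}\right) - \frac{14651}{43025} = - \frac{1335}{4823} - \frac{14651}{43025} = - \frac{128100148}{207509575}$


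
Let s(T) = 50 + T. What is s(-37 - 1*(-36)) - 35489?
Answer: -35440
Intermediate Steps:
s(-37 - 1*(-36)) - 35489 = (50 + (-37 - 1*(-36))) - 35489 = (50 + (-37 + 36)) - 35489 = (50 - 1) - 35489 = 49 - 35489 = -35440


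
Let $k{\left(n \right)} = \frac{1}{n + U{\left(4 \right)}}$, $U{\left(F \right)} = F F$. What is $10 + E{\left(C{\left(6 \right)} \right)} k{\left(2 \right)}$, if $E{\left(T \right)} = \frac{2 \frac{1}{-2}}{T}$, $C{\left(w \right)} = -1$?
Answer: $\frac{181}{18} \approx 10.056$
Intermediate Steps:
$U{\left(F \right)} = F^{2}$
$E{\left(T \right)} = - \frac{1}{T}$ ($E{\left(T \right)} = \frac{2 \left(- \frac{1}{2}\right)}{T} = - \frac{1}{T}$)
$k{\left(n \right)} = \frac{1}{16 + n}$ ($k{\left(n \right)} = \frac{1}{n + 4^{2}} = \frac{1}{n + 16} = \frac{1}{16 + n}$)
$10 + E{\left(C{\left(6 \right)} \right)} k{\left(2 \right)} = 10 + \frac{\left(-1\right) \frac{1}{-1}}{16 + 2} = 10 + \frac{\left(-1\right) \left(-1\right)}{18} = 10 + 1 \cdot \frac{1}{18} = 10 + \frac{1}{18} = \frac{181}{18}$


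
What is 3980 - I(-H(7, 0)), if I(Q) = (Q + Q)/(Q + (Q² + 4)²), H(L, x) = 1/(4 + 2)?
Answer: 82820252/20809 ≈ 3980.0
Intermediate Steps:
H(L, x) = ⅙ (H(L, x) = 1/6 = ⅙)
I(Q) = 2*Q/(Q + (4 + Q²)²) (I(Q) = (2*Q)/(Q + (4 + Q²)²) = 2*Q/(Q + (4 + Q²)²))
3980 - I(-H(7, 0)) = 3980 - 2*(-1*⅙)/(-1*⅙ + (4 + (-1*⅙)²)²) = 3980 - 2*(-1)/(6*(-⅙ + (4 + (-⅙)²)²)) = 3980 - 2*(-1)/(6*(-⅙ + (4 + 1/36)²)) = 3980 - 2*(-1)/(6*(-⅙ + (145/36)²)) = 3980 - 2*(-1)/(6*(-⅙ + 21025/1296)) = 3980 - 2*(-1)/(6*20809/1296) = 3980 - 2*(-1)*1296/(6*20809) = 3980 - 1*(-432/20809) = 3980 + 432/20809 = 82820252/20809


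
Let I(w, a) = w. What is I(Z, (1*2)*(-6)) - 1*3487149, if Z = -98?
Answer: -3487247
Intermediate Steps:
I(Z, (1*2)*(-6)) - 1*3487149 = -98 - 1*3487149 = -98 - 3487149 = -3487247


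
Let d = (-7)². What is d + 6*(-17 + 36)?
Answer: 163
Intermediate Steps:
d = 49
d + 6*(-17 + 36) = 49 + 6*(-17 + 36) = 49 + 6*19 = 49 + 114 = 163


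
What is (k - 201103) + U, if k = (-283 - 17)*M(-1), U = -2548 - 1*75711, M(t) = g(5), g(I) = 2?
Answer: -279962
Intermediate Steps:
M(t) = 2
U = -78259 (U = -2548 - 75711 = -78259)
k = -600 (k = (-283 - 17)*2 = -300*2 = -600)
(k - 201103) + U = (-600 - 201103) - 78259 = -201703 - 78259 = -279962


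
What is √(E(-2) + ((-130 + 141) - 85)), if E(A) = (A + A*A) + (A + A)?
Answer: 2*I*√19 ≈ 8.7178*I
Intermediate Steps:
E(A) = A² + 3*A (E(A) = (A + A²) + 2*A = A² + 3*A)
√(E(-2) + ((-130 + 141) - 85)) = √(-2*(3 - 2) + ((-130 + 141) - 85)) = √(-2*1 + (11 - 85)) = √(-2 - 74) = √(-76) = 2*I*√19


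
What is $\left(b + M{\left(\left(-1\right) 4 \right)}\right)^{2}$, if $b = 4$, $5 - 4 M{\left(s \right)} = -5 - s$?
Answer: $\frac{121}{4} \approx 30.25$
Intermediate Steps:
$M{\left(s \right)} = \frac{5}{2} + \frac{s}{4}$ ($M{\left(s \right)} = \frac{5}{4} - \frac{-5 - s}{4} = \frac{5}{4} + \left(\frac{5}{4} + \frac{s}{4}\right) = \frac{5}{2} + \frac{s}{4}$)
$\left(b + M{\left(\left(-1\right) 4 \right)}\right)^{2} = \left(4 + \left(\frac{5}{2} + \frac{\left(-1\right) 4}{4}\right)\right)^{2} = \left(4 + \left(\frac{5}{2} + \frac{1}{4} \left(-4\right)\right)\right)^{2} = \left(4 + \left(\frac{5}{2} - 1\right)\right)^{2} = \left(4 + \frac{3}{2}\right)^{2} = \left(\frac{11}{2}\right)^{2} = \frac{121}{4}$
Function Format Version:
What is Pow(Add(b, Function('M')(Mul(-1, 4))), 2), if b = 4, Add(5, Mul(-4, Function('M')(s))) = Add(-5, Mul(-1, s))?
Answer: Rational(121, 4) ≈ 30.250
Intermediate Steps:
Function('M')(s) = Add(Rational(5, 2), Mul(Rational(1, 4), s)) (Function('M')(s) = Add(Rational(5, 4), Mul(Rational(-1, 4), Add(-5, Mul(-1, s)))) = Add(Rational(5, 4), Add(Rational(5, 4), Mul(Rational(1, 4), s))) = Add(Rational(5, 2), Mul(Rational(1, 4), s)))
Pow(Add(b, Function('M')(Mul(-1, 4))), 2) = Pow(Add(4, Add(Rational(5, 2), Mul(Rational(1, 4), Mul(-1, 4)))), 2) = Pow(Add(4, Add(Rational(5, 2), Mul(Rational(1, 4), -4))), 2) = Pow(Add(4, Add(Rational(5, 2), -1)), 2) = Pow(Add(4, Rational(3, 2)), 2) = Pow(Rational(11, 2), 2) = Rational(121, 4)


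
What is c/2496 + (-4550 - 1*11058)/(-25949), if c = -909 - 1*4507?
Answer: -12697777/8096088 ≈ -1.5684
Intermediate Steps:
c = -5416 (c = -909 - 4507 = -5416)
c/2496 + (-4550 - 1*11058)/(-25949) = -5416/2496 + (-4550 - 1*11058)/(-25949) = -5416*1/2496 + (-4550 - 11058)*(-1/25949) = -677/312 - 15608*(-1/25949) = -677/312 + 15608/25949 = -12697777/8096088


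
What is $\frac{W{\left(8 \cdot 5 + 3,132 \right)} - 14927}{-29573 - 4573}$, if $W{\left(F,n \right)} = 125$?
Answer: $\frac{2467}{5691} \approx 0.43349$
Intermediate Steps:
$\frac{W{\left(8 \cdot 5 + 3,132 \right)} - 14927}{-29573 - 4573} = \frac{125 - 14927}{-29573 - 4573} = - \frac{14802}{-34146} = \left(-14802\right) \left(- \frac{1}{34146}\right) = \frac{2467}{5691}$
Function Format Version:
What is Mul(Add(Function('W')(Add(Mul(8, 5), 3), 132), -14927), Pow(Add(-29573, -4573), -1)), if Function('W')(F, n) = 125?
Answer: Rational(2467, 5691) ≈ 0.43349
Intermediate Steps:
Mul(Add(Function('W')(Add(Mul(8, 5), 3), 132), -14927), Pow(Add(-29573, -4573), -1)) = Mul(Add(125, -14927), Pow(Add(-29573, -4573), -1)) = Mul(-14802, Pow(-34146, -1)) = Mul(-14802, Rational(-1, 34146)) = Rational(2467, 5691)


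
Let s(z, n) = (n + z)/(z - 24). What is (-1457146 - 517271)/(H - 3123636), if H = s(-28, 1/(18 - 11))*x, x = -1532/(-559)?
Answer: 2575297907/4074260641 ≈ 0.63209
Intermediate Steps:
s(z, n) = (n + z)/(-24 + z)
x = 1532/559 (x = -1532*(-1)/559 = -1*(-1532/559) = 1532/559 ≈ 2.7406)
H = 5745/3913 (H = ((1/(18 - 11) - 28)/(-24 - 28))*(1532/559) = ((1/7 - 28)/(-52))*(1532/559) = -(1/7 - 28)/52*(1532/559) = -1/52*(-195/7)*(1532/559) = (15/28)*(1532/559) = 5745/3913 ≈ 1.4682)
(-1457146 - 517271)/(H - 3123636) = (-1457146 - 517271)/(5745/3913 - 3123636) = -1974417/(-12222781923/3913) = -1974417*(-3913/12222781923) = 2575297907/4074260641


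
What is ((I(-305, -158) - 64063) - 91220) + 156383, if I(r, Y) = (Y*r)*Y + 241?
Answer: -7612679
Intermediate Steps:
I(r, Y) = 241 + r*Y² (I(r, Y) = r*Y² + 241 = 241 + r*Y²)
((I(-305, -158) - 64063) - 91220) + 156383 = (((241 - 305*(-158)²) - 64063) - 91220) + 156383 = (((241 - 305*24964) - 64063) - 91220) + 156383 = (((241 - 7614020) - 64063) - 91220) + 156383 = ((-7613779 - 64063) - 91220) + 156383 = (-7677842 - 91220) + 156383 = -7769062 + 156383 = -7612679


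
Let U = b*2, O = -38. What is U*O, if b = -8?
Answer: 608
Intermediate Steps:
U = -16 (U = -8*2 = -16)
U*O = -16*(-38) = 608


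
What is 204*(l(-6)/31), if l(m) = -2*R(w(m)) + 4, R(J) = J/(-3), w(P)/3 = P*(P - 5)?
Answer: 27744/31 ≈ 894.97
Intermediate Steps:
w(P) = 3*P*(-5 + P) (w(P) = 3*(P*(P - 5)) = 3*(P*(-5 + P)) = 3*P*(-5 + P))
R(J) = -J/3 (R(J) = J*(-⅓) = -J/3)
l(m) = 4 + 2*m*(-5 + m) (l(m) = -(-2)*3*m*(-5 + m)/3 + 4 = -(-2)*m*(-5 + m) + 4 = 2*m*(-5 + m) + 4 = 4 + 2*m*(-5 + m))
204*(l(-6)/31) = 204*((4 + 2*(-6)*(-5 - 6))/31) = 204*((4 + 2*(-6)*(-11))*(1/31)) = 204*((4 + 132)*(1/31)) = 204*(136*(1/31)) = 204*(136/31) = 27744/31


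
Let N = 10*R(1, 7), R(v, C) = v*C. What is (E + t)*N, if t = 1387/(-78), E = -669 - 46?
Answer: -2000495/39 ≈ -51295.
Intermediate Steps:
R(v, C) = C*v
E = -715
t = -1387/78 (t = 1387*(-1/78) = -1387/78 ≈ -17.782)
N = 70 (N = 10*(7*1) = 10*7 = 70)
(E + t)*N = (-715 - 1387/78)*70 = -57157/78*70 = -2000495/39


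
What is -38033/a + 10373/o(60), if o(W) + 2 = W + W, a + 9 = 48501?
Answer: 249259811/2861028 ≈ 87.122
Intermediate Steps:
a = 48492 (a = -9 + 48501 = 48492)
o(W) = -2 + 2*W (o(W) = -2 + (W + W) = -2 + 2*W)
-38033/a + 10373/o(60) = -38033/48492 + 10373/(-2 + 2*60) = -38033*1/48492 + 10373/(-2 + 120) = -38033/48492 + 10373/118 = 249259811/2861028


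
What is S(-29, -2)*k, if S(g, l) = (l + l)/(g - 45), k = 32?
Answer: 64/37 ≈ 1.7297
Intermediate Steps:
S(g, l) = 2*l/(-45 + g) (S(g, l) = (2*l)/(-45 + g) = 2*l/(-45 + g))
S(-29, -2)*k = (2*(-2)/(-45 - 29))*32 = (2*(-2)/(-74))*32 = (2*(-2)*(-1/74))*32 = (2/37)*32 = 64/37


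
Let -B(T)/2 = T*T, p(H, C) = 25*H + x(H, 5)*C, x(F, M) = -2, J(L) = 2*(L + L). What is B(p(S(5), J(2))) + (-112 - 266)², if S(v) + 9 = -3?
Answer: -56828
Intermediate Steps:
J(L) = 4*L (J(L) = 2*(2*L) = 4*L)
S(v) = -12 (S(v) = -9 - 3 = -12)
p(H, C) = -2*C + 25*H (p(H, C) = 25*H - 2*C = -2*C + 25*H)
B(T) = -2*T² (B(T) = -2*T*T = -2*T²)
B(p(S(5), J(2))) + (-112 - 266)² = -2*(-8*2 + 25*(-12))² + (-112 - 266)² = -2*(-2*8 - 300)² + (-378)² = -2*(-16 - 300)² + 142884 = -2*(-316)² + 142884 = -2*99856 + 142884 = -199712 + 142884 = -56828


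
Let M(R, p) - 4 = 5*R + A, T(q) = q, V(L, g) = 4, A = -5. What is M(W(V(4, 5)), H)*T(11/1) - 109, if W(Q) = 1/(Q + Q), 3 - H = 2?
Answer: -905/8 ≈ -113.13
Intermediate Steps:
H = 1 (H = 3 - 1*2 = 3 - 2 = 1)
W(Q) = 1/(2*Q)
M(R, p) = -1 + 5*R (M(R, p) = 4 + (5*R - 5) = 4 + (-5 + 5*R) = -1 + 5*R)
M(W(V(4, 5)), H)*T(11/1) - 109 = (-1 + 5*((1/2)/4))*(11/1) - 109 = (-1 + 5*((1/2)*(1/4)))*(11*1) - 109 = (-1 + 5*(1/8))*11 - 109 = (-1 + 5/8)*11 - 109 = -3/8*11 - 109 = -33/8 - 109 = -905/8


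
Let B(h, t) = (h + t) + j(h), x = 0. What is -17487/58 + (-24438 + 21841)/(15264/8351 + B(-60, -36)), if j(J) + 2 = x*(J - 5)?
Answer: -110228677/401567 ≈ -274.50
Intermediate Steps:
j(J) = -2 (j(J) = -2 + 0*(J - 5) = -2 + 0*(-5 + J) = -2 + 0 = -2)
B(h, t) = -2 + h + t (B(h, t) = (h + t) - 2 = -2 + h + t)
-17487/58 + (-24438 + 21841)/(15264/8351 + B(-60, -36)) = -17487/58 + (-24438 + 21841)/(15264/8351 + (-2 - 60 - 36)) = -17487*1/58 - 2597/(15264*(1/8351) - 98) = -603/2 - 2597/(15264/8351 - 98) = -603/2 - 2597/(-803134/8351) = -603/2 - 2597*(-8351/803134) = -603/2 + 21687547/803134 = -110228677/401567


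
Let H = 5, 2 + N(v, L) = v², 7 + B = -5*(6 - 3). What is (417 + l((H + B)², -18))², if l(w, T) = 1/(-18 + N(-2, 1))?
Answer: 44502241/256 ≈ 1.7384e+5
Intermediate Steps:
B = -22 (B = -7 - 5*(6 - 3) = -7 - 5*3 = -7 - 15 = -22)
N(v, L) = -2 + v²
l(w, T) = -1/16 (l(w, T) = 1/(-18 + (-2 + (-2)²)) = 1/(-18 + (-2 + 4)) = 1/(-18 + 2) = 1/(-16) = -1/16)
(417 + l((H + B)², -18))² = (417 - 1/16)² = (6671/16)² = 44502241/256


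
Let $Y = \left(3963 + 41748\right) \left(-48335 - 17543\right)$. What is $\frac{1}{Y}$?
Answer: $- \frac{1}{3011349258} \approx -3.3208 \cdot 10^{-10}$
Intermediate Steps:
$Y = -3011349258$ ($Y = 45711 \left(-65878\right) = -3011349258$)
$\frac{1}{Y} = \frac{1}{-3011349258} = - \frac{1}{3011349258}$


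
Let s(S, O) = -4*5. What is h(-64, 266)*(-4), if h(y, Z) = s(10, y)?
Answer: 80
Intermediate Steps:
s(S, O) = -20
h(y, Z) = -20
h(-64, 266)*(-4) = -20*(-4) = 80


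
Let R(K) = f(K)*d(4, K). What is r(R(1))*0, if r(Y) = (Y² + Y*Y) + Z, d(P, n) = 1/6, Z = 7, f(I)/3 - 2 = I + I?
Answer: 0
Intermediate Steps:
f(I) = 6 + 6*I (f(I) = 6 + 3*(I + I) = 6 + 3*(2*I) = 6 + 6*I)
d(P, n) = ⅙
R(K) = 1 + K (R(K) = (6 + 6*K)*(⅙) = 1 + K)
r(Y) = 7 + 2*Y² (r(Y) = (Y² + Y*Y) + 7 = (Y² + Y²) + 7 = 2*Y² + 7 = 7 + 2*Y²)
r(R(1))*0 = (7 + 2*(1 + 1)²)*0 = (7 + 2*2²)*0 = (7 + 2*4)*0 = (7 + 8)*0 = 15*0 = 0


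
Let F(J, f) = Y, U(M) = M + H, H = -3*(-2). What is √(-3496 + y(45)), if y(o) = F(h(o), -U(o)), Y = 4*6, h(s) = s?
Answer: 4*I*√217 ≈ 58.924*I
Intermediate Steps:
H = 6
Y = 24
U(M) = 6 + M (U(M) = M + 6 = 6 + M)
F(J, f) = 24
y(o) = 24
√(-3496 + y(45)) = √(-3496 + 24) = √(-3472) = 4*I*√217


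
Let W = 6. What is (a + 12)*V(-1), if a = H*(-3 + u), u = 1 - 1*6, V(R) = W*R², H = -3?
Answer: 216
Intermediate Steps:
V(R) = 6*R²
u = -5 (u = 1 - 6 = -5)
a = 24 (a = -3*(-3 - 5) = -3*(-8) = 24)
(a + 12)*V(-1) = (24 + 12)*(6*(-1)²) = 36*(6*1) = 36*6 = 216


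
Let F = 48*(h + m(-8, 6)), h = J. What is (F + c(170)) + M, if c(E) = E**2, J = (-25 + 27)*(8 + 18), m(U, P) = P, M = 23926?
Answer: 55610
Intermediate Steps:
J = 52 (J = 2*26 = 52)
h = 52
F = 2784 (F = 48*(52 + 6) = 48*58 = 2784)
(F + c(170)) + M = (2784 + 170**2) + 23926 = (2784 + 28900) + 23926 = 31684 + 23926 = 55610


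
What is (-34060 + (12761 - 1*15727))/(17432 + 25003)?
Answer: -4114/4715 ≈ -0.87253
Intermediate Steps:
(-34060 + (12761 - 1*15727))/(17432 + 25003) = (-34060 + (12761 - 15727))/42435 = (-34060 - 2966)*(1/42435) = -37026*1/42435 = -4114/4715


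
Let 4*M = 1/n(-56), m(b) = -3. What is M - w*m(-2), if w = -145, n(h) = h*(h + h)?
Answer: -10913279/25088 ≈ -435.00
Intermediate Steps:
n(h) = 2*h² (n(h) = h*(2*h) = 2*h²)
M = 1/25088 (M = 1/(4*((2*(-56)²))) = 1/(4*((2*3136))) = (¼)/6272 = (¼)*(1/6272) = 1/25088 ≈ 3.9860e-5)
M - w*m(-2) = 1/25088 - (-145)*(-3) = 1/25088 - 1*435 = 1/25088 - 435 = -10913279/25088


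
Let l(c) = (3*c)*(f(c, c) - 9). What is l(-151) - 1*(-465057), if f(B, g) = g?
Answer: 537537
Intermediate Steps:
l(c) = 3*c*(-9 + c) (l(c) = (3*c)*(c - 9) = (3*c)*(-9 + c) = 3*c*(-9 + c))
l(-151) - 1*(-465057) = 3*(-151)*(-9 - 151) - 1*(-465057) = 3*(-151)*(-160) + 465057 = 72480 + 465057 = 537537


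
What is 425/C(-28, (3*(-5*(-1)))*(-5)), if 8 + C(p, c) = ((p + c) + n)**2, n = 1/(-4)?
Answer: 6800/170441 ≈ 0.039896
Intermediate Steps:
n = -1/4 ≈ -0.25000
C(p, c) = -8 + (-1/4 + c + p)**2 (C(p, c) = -8 + ((p + c) - 1/4)**2 = -8 + ((c + p) - 1/4)**2 = -8 + (-1/4 + c + p)**2)
425/C(-28, (3*(-5*(-1)))*(-5)) = 425/(-8 + (-1 + 4*((3*(-5*(-1)))*(-5)) + 4*(-28))**2/16) = 425/(-8 + (-1 + 4*((3*5)*(-5)) - 112)**2/16) = 425/(-8 + (-1 + 4*(15*(-5)) - 112)**2/16) = 425/(-8 + (-1 + 4*(-75) - 112)**2/16) = 425/(-8 + (-1 - 300 - 112)**2/16) = 425/(-8 + (1/16)*(-413)**2) = 425/(-8 + (1/16)*170569) = 425/(-8 + 170569/16) = 425/(170441/16) = 425*(16/170441) = 6800/170441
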